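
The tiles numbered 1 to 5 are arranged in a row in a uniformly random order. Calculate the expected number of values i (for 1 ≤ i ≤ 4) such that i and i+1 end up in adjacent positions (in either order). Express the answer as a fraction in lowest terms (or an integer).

8/5

For each i ∈ {1,…,4}, let Xᵢ = 1 if i and i+1 are adjacent. P(Xᵢ=1) = 2·(5−1)!/5! = 2/5.
By linearity, E[ΣXᵢ] = (4)·(2/5) = 8/5.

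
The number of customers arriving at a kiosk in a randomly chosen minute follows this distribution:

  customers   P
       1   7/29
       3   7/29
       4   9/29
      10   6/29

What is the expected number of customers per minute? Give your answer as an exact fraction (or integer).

E[X] = (7/29)·1 + (7/29)·3 + (9/29)·4 + (6/29)·10
     = 124/29

124/29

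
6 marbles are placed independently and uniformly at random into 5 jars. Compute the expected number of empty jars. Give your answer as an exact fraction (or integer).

4096/3125

Let Xⱼ=1 if jar j is empty. P(Xⱼ=1) = ((5-1)/5)^6 = 4096/15625.
By linearity, E[#empty] = 5·4096/15625 = 4096/3125.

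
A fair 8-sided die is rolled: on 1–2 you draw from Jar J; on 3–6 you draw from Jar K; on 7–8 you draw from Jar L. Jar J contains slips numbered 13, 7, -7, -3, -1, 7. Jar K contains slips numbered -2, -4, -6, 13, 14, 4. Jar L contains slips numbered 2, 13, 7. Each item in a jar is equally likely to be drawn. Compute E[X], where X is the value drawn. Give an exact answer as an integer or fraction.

49/12

E[X | Jar J] = (13 + 7 − 7 − 3 − 1 + 7)/6 = 8/3
E[X | Jar K] = (-2 − 4 − 6 + 13 + 14 + 4)/6 = 19/6
E[X | Jar L] = (2 + 13 + 7)/3 = 22/3
E[X] = (1/4)·8/3 + (1/2)·19/6 + (1/4)·22/3 = 49/12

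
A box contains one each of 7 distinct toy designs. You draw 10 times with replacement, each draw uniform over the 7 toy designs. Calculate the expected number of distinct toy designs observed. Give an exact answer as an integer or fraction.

222009073/40353607

Let Xⱼ=1 if type j appears at least once. P(Xⱼ=1) = 1 − ((7−1)/7)^10 = 222009073/282475249.
E[#distinct] = 7·222009073/282475249 = 222009073/40353607.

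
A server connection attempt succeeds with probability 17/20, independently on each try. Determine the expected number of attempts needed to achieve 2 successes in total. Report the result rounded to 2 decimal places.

By linearity (sum of 2 independent geometric waits), E[trials] = 2/p = 2/(17/20) = 40/17.
≈ 2.35

2.35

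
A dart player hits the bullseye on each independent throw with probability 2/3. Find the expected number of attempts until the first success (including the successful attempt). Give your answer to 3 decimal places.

1.500

For a geometric distribution, E[trials] = 1/p = 1/(2/3) = 3/2.
≈ 1.500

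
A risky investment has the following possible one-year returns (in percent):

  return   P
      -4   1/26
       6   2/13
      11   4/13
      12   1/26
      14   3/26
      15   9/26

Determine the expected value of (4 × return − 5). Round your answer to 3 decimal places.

E[4x-5] = (1/26)·(-21) + (2/13)·19 + (4/13)·39 + (1/26)·43 + (3/26)·51 + (9/26)·55
     = 529/13 ≈ 40.692

40.692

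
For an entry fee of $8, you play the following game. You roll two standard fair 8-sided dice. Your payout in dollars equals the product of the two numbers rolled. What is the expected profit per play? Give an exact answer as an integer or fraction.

Distribution of the product of the two numbers rolled: 1 w.p. 1/64, 2 w.p. 1/32, 3 w.p. 1/32, 4 w.p. 3/64, 5 w.p. 1/32, 6 w.p. 1/16, …
E[payout] = (1/64)·1 + (1/32)·2 + (1/32)·3 + (3/64)·4 + (1/32)·5 + (1/16)·6 + (1/32)·7 + (1/16)·8 + (1/64)·9 + (1/32)·10 + (1/16)·12 + (1/32)·14 + (1/32)·15 + (3/64)·16 + (1/32)·18 + (1/32)·20 + (1/32)·21 + (1/16)·24 + (1/64)·25 + (1/32)·28 + (1/32)·30 + (1/32)·32 + (1/32)·35 + (1/64)·36 + (1/32)·40 + (1/32)·42 + (1/32)·48 + (1/64)·49 + (1/32)·56 + (1/64)·64 = 81/4
Expected profit = 81/4 − 8 = 49/4

49/4 dollars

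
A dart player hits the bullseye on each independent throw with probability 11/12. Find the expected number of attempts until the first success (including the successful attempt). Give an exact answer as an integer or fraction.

For a geometric distribution, E[trials] = 1/p = 1/(11/12) = 12/11.

12/11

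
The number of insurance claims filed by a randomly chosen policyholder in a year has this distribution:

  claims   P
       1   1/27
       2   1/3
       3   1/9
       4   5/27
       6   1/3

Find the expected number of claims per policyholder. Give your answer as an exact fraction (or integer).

34/9

E[X] = (1/27)·1 + (1/3)·2 + (1/9)·3 + (5/27)·4 + (1/3)·6
     = 34/9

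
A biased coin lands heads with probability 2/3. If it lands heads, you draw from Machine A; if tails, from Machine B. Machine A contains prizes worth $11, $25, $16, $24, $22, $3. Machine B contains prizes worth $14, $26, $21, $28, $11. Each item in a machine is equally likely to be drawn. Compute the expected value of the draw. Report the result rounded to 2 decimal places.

E[X | Machine A] = (11 + 25 + 16 + 24 + 22 + 3)/6 = 101/6
E[X | Machine B] = (14 + 26 + 21 + 28 + 11)/5 = 20
E[X] = (2/3)·101/6 + (1/3)·20 = 161/9 ≈ 17.89

$17.89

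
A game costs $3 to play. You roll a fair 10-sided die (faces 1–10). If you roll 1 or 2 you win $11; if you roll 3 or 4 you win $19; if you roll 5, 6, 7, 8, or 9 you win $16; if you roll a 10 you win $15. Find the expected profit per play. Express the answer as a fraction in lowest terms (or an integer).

E[payout] = (1/5)·11 + (1/10)·15 + (1/2)·16 + (1/5)·19 = 31/2
Expected profit = 31/2 − 3 = 25/2

25/2 dollars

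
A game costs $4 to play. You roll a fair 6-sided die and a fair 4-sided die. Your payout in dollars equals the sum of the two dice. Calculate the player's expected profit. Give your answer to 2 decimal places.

Distribution of the sum of the two dice: 2 w.p. 1/24, 3 w.p. 1/12, 4 w.p. 1/8, 5 w.p. 1/6, 6 w.p. 1/6, 7 w.p. 1/6, …
E[payout] = (1/24)·2 + (1/12)·3 + (1/8)·4 + (1/6)·5 + (1/6)·6 + (1/6)·7 + (1/8)·8 + (1/12)·9 + (1/24)·10 = 6
Expected profit = 6 − 4 = 2 ≈ $2.00

$2.00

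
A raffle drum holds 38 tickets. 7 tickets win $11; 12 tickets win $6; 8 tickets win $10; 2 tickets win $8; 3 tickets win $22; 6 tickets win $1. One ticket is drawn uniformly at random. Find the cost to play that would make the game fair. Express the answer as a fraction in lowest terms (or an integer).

317/38 dollars

E[payout] = (7/38)·11 + (12/38)·6 + (8/38)·10 + (2/38)·8 + (3/38)·22 + (6/38)·1 = 317/38
Fair fee = E[payout] = 317/38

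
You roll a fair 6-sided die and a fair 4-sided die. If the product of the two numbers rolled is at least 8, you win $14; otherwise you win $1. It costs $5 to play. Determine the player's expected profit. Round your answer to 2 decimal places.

$2.50

E[payout] = (1/2)·1 + (1/2)·14 = 15/2
Expected profit = 15/2 − 5 = 5/2 ≈ $2.50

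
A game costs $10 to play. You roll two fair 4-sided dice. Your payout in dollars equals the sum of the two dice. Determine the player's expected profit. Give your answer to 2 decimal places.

-$5.00

Distribution of the sum of the two dice: 2 w.p. 1/16, 3 w.p. 1/8, 4 w.p. 3/16, 5 w.p. 1/4, 6 w.p. 3/16, 7 w.p. 1/8, …
E[payout] = (1/16)·2 + (1/8)·3 + (3/16)·4 + (1/4)·5 + (3/16)·6 + (1/8)·7 + (1/16)·8 = 5
Expected profit = 5 − 10 = -5 ≈ -$5.00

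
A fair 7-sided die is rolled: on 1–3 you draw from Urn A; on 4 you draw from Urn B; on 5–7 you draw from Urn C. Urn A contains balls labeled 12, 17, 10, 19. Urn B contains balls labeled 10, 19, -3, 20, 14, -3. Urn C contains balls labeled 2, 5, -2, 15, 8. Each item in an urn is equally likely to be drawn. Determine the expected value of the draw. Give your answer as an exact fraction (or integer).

E[X | Urn A] = (12 + 17 + 10 + 19)/4 = 29/2
E[X | Urn B] = (10 + 19 − 3 + 20 + 14 − 3)/6 = 19/2
E[X | Urn C] = (2 + 5 − 2 + 15 + 8)/5 = 28/5
E[X] = (3/7)·29/2 + (1/7)·19/2 + (3/7)·28/5 = 349/35

349/35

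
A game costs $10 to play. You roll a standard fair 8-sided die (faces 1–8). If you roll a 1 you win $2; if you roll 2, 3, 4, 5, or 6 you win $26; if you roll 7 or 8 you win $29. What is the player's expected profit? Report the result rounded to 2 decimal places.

$13.75

E[payout] = (1/8)·2 + (5/8)·26 + (1/4)·29 = 95/4
Expected profit = 95/4 − 10 = 55/4 ≈ $13.75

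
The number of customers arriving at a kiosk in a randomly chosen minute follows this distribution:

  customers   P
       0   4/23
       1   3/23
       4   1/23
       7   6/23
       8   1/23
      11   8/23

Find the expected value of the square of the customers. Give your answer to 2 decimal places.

E[X²] = (4/23)·0 + (3/23)·1 + (1/23)·16 + (6/23)·49 + (1/23)·64 + (8/23)·121
     = 1345/23 ≈ 58.48

58.48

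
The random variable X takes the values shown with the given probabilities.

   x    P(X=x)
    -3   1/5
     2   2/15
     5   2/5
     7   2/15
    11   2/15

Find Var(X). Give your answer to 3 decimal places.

18.462

E[X] = (1/5)·(-3) + (2/15)·2 + (2/5)·5 + (2/15)·7 + (2/15)·11 = 61/15
E[X²] = (1/5)·9 + (2/15)·4 + (2/5)·25 + (2/15)·49 + (2/15)·121 = 35
Var(X) = 35 − (61/15)² = 4154/225 ≈ 18.462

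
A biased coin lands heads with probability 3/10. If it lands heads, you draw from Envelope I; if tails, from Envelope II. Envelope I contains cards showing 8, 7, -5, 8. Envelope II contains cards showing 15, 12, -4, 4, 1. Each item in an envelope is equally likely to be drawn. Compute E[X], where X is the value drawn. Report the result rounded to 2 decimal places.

E[X | Envelope I] = (8 + 7 − 5 + 8)/4 = 9/2
E[X | Envelope II] = (15 + 12 − 4 + 4 + 1)/5 = 28/5
E[X] = (3/10)·9/2 + (7/10)·28/5 = 527/100 ≈ 5.27

5.27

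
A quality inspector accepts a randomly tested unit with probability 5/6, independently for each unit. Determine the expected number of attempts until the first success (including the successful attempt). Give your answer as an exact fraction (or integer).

For a geometric distribution, E[trials] = 1/p = 1/(5/6) = 6/5.

6/5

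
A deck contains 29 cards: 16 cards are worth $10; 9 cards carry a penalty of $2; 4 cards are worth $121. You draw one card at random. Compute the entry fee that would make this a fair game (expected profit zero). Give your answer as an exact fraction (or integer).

E[payout] = (16/29)·10 + (9/29)·(-2) + (4/29)·121 = 626/29
Fair fee = E[payout] = 626/29

626/29 dollars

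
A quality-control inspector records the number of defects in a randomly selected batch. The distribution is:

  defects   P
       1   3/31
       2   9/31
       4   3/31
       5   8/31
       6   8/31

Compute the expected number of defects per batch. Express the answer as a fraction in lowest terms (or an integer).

E[X] = (3/31)·1 + (9/31)·2 + (3/31)·4 + (8/31)·5 + (8/31)·6
     = 121/31

121/31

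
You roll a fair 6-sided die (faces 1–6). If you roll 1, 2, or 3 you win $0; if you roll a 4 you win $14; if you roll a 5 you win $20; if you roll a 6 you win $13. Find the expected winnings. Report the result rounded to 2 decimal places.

E[payout] = (1/2)·0 + (1/6)·13 + (1/6)·14 + (1/6)·20 = 47/6
≈ $7.83

$7.83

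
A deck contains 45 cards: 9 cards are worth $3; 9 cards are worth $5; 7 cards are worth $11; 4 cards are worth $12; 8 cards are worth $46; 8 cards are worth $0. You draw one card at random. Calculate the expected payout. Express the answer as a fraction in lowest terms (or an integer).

E[payout] = (9/45)·3 + (9/45)·5 + (7/45)·11 + (4/45)·12 + (8/45)·46 + (8/45)·0 = 113/9

113/9 dollars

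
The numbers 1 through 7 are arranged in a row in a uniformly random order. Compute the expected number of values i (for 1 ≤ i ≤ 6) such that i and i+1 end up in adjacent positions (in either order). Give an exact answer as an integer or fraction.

12/7

For each i ∈ {1,…,6}, let Xᵢ = 1 if i and i+1 are adjacent. P(Xᵢ=1) = 2·(7−1)!/7! = 2/7.
By linearity, E[ΣXᵢ] = (6)·(2/7) = 12/7.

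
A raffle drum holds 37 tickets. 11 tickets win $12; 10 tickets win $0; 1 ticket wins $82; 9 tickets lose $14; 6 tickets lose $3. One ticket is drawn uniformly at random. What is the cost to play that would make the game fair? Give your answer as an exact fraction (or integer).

E[payout] = (11/37)·12 + (10/37)·0 + (1/37)·82 + (9/37)·(-14) + (6/37)·(-3) = 70/37
Fair fee = E[payout] = 70/37

70/37 dollars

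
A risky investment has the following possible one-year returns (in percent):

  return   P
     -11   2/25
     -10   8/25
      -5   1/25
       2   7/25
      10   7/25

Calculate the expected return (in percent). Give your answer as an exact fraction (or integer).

E[X] = (2/25)·(-11) + (8/25)·(-10) + (1/25)·(-5) + (7/25)·2 + (7/25)·10
     = -23/25

-23/25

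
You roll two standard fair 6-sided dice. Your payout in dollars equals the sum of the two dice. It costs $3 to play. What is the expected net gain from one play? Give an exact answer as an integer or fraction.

$4

Distribution of the sum of the two dice: 2 w.p. 1/36, 3 w.p. 1/18, 4 w.p. 1/12, 5 w.p. 1/9, 6 w.p. 5/36, 7 w.p. 1/6, …
E[payout] = (1/36)·2 + (1/18)·3 + (1/12)·4 + (1/9)·5 + (5/36)·6 + (1/6)·7 + (5/36)·8 + (1/9)·9 + (1/12)·10 + (1/18)·11 + (1/36)·12 = 7
Expected profit = 7 − 3 = 4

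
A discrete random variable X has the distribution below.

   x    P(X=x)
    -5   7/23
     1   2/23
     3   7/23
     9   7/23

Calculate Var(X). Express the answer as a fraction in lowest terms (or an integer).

E[X] = (7/23)·(-5) + (2/23)·1 + (7/23)·3 + (7/23)·9 = 51/23
E[X²] = (7/23)·25 + (2/23)·1 + (7/23)·9 + (7/23)·81 = 807/23
Var(X) = 807/23 − (51/23)² = 15960/529

15960/529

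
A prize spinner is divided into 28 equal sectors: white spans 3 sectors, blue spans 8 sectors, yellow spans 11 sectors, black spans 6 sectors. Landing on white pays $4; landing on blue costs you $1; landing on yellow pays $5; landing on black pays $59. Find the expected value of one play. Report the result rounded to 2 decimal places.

E[payout] = (3/28)·4 + (8/28)·(-1) + (11/28)·5 + (6/28)·59 = 59/4
≈ $14.75

$14.75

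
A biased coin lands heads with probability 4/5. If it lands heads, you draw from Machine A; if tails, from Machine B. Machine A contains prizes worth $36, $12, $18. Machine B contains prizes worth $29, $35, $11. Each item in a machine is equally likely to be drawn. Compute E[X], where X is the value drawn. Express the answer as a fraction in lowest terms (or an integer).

113/5 dollars

E[X | Machine A] = (36 + 12 + 18)/3 = 22
E[X | Machine B] = (29 + 35 + 11)/3 = 25
E[X] = (4/5)·22 + (1/5)·25 = 113/5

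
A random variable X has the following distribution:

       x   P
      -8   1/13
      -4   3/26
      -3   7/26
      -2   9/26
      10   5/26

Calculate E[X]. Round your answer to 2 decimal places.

E[X] = (1/13)·(-8) + (3/26)·(-4) + (7/26)·(-3) + (9/26)·(-2) + (5/26)·10
     = -17/26 ≈ -0.65

-0.65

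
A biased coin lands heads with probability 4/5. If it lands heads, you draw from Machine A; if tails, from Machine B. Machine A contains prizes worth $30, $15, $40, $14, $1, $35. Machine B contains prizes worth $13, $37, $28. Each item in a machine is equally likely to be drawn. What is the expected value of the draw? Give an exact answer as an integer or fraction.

E[X | Machine A] = (30 + 15 + 40 + 14 + 1 + 35)/6 = 45/2
E[X | Machine B] = (13 + 37 + 28)/3 = 26
E[X] = (4/5)·45/2 + (1/5)·26 = 116/5

116/5 dollars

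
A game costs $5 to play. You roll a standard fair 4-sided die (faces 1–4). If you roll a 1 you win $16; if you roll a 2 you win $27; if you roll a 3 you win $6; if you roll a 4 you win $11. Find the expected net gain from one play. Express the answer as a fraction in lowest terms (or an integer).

$10

E[payout] = (1/4)·6 + (1/4)·11 + (1/4)·16 + (1/4)·27 = 15
Expected profit = 15 − 5 = 10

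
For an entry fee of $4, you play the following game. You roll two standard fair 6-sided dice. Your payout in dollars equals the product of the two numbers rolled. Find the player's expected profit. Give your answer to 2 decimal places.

Distribution of the product of the two numbers rolled: 1 w.p. 1/36, 2 w.p. 1/18, 3 w.p. 1/18, 4 w.p. 1/12, 5 w.p. 1/18, 6 w.p. 1/9, …
E[payout] = (1/36)·1 + (1/18)·2 + (1/18)·3 + (1/12)·4 + (1/18)·5 + (1/9)·6 + (1/18)·8 + (1/36)·9 + (1/18)·10 + (1/9)·12 + (1/18)·15 + (1/36)·16 + (1/18)·18 + (1/18)·20 + (1/18)·24 + (1/36)·25 + (1/18)·30 + (1/36)·36 = 49/4
Expected profit = 49/4 − 4 = 33/4 ≈ $8.25

$8.25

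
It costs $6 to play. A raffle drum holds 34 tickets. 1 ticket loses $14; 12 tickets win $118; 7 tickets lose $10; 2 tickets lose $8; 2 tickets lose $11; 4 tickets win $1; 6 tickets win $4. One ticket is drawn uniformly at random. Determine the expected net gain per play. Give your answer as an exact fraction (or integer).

E[payout] = (1/34)·(-14) + (12/34)·118 + (7/34)·(-10) + (2/34)·(-8) + (2/34)·(-11) + (4/34)·1 + (6/34)·4 = 661/17
Expected profit = 661/17 − 6 = 559/17

559/17 dollars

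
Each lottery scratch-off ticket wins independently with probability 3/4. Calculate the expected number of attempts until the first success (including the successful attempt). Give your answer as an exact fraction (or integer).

For a geometric distribution, E[trials] = 1/p = 1/(3/4) = 4/3.

4/3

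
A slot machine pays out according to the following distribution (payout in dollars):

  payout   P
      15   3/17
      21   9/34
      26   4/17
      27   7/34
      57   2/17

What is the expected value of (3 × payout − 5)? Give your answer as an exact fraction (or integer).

E[3x-5] = (3/17)·40 + (9/34)·58 + (4/17)·73 + (7/34)·76 + (2/17)·166
     = 1271/17

1271/17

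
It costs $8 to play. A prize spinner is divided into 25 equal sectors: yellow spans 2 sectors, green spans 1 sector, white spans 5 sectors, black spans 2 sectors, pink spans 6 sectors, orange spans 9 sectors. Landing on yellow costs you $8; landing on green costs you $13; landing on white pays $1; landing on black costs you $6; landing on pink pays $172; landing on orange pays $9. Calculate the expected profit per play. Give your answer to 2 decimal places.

$35.08

E[payout] = (2/25)·(-8) + (1/25)·(-13) + (5/25)·1 + (2/25)·(-6) + (6/25)·172 + (9/25)·9 = 1077/25
Expected profit = 1077/25 − 8 = 877/25 ≈ $35.08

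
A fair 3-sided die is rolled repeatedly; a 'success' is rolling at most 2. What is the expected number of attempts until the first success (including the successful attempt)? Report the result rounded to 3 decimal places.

For a geometric distribution, E[trials] = 1/p = 1/(2/3) = 3/2.
≈ 1.500

1.500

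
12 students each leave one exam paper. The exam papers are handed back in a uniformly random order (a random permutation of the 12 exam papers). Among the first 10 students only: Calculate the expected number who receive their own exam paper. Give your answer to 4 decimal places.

0.8333

Let Xᵢ = 1 if person i gets their own exam paper. For each i, P(Xᵢ=1) = 1/12.
By linearity of expectation, E[X₁+…+X_10] = 10·(1/12) = 5/6.
≈ 0.8333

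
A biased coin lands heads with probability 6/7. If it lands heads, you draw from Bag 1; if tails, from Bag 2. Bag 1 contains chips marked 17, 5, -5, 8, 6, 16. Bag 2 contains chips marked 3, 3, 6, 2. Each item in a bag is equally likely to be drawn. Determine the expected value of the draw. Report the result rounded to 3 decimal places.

E[X | Bag 1] = (17 + 5 − 5 + 8 + 6 + 16)/6 = 47/6
E[X | Bag 2] = (3 + 3 + 6 + 2)/4 = 7/2
E[X] = (6/7)·47/6 + (1/7)·7/2 = 101/14 ≈ 7.214

7.214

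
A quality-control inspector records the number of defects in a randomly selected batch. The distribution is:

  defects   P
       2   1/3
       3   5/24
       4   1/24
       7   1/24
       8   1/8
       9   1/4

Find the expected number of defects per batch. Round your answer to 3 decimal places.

5.000

E[X] = (1/3)·2 + (5/24)·3 + (1/24)·4 + (1/24)·7 + (1/8)·8 + (1/4)·9
     = 5 ≈ 5.000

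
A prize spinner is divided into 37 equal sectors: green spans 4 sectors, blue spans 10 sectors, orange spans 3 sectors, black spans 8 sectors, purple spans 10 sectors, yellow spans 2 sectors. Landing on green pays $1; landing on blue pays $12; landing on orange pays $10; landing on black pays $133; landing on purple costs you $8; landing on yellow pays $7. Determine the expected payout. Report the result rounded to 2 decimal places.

E[payout] = (4/37)·1 + (10/37)·12 + (3/37)·10 + (8/37)·133 + (10/37)·(-8) + (2/37)·7 = 1152/37
≈ $31.14

$31.14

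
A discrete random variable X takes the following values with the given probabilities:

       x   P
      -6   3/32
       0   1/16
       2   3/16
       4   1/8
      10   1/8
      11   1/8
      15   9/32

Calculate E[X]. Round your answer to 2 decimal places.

E[X] = (3/32)·(-6) + (1/16)·0 + (3/16)·2 + (1/8)·4 + (1/8)·10 + (1/8)·11 + (9/32)·15
     = 229/32 ≈ 7.16

7.16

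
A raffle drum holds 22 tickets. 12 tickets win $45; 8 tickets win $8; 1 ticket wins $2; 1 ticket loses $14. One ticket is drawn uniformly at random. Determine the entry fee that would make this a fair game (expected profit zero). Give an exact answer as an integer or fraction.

296/11 dollars

E[payout] = (12/22)·45 + (8/22)·8 + (1/22)·2 + (1/22)·(-14) = 296/11
Fair fee = E[payout] = 296/11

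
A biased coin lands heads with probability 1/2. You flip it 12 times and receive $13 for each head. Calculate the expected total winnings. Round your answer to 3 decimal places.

E[#heads] = 12·1/2 = 6 (linearity over flips).
E[winnings] = 13·6 = 78.
≈ 78.000

$78.000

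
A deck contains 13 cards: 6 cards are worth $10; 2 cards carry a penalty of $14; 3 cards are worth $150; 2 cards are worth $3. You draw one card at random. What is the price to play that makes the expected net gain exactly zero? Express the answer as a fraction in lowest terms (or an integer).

488/13 dollars

E[payout] = (6/13)·10 + (2/13)·(-14) + (3/13)·150 + (2/13)·3 = 488/13
Fair fee = E[payout] = 488/13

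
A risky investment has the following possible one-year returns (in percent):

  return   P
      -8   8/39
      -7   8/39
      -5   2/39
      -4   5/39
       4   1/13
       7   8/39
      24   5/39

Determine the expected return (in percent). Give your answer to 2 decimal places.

E[X] = (8/39)·(-8) + (8/39)·(-7) + (2/39)·(-5) + (5/39)·(-4) + (1/13)·4 + (8/39)·7 + (5/39)·24
     = 38/39 ≈ 0.97

0.97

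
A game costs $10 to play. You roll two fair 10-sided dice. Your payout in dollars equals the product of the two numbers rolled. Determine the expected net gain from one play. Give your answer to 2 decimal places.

$20.25

Distribution of the product of the two numbers rolled: 1 w.p. 1/100, 2 w.p. 1/50, 3 w.p. 1/50, 4 w.p. 3/100, 5 w.p. 1/50, 6 w.p. 1/25, …
E[payout] = (1/100)·1 + (1/50)·2 + (1/50)·3 + (3/100)·4 + (1/50)·5 + (1/25)·6 + (1/50)·7 + (1/25)·8 + (3/100)·9 + (1/25)·10 + (1/25)·12 + (1/50)·14 + (1/50)·15 + (3/100)·16 + (1/25)·18 + (1/25)·20 + (1/50)·21 + (1/25)·24 + (1/100)·25 + (1/50)·27 + (1/50)·28 + (1/25)·30 + (1/50)·32 + (1/50)·35 + (3/100)·36 + (1/25)·40 + (1/50)·42 + (1/50)·45 + (1/50)·48 + (1/100)·49 + (1/50)·50 + (1/50)·54 + (1/50)·56 + (1/50)·60 + (1/50)·63 + (1/100)·64 + (1/50)·70 + (1/50)·72 + (1/50)·80 + (1/100)·81 + (1/50)·90 + (1/100)·100 = 121/4
Expected profit = 121/4 − 10 = 81/4 ≈ $20.25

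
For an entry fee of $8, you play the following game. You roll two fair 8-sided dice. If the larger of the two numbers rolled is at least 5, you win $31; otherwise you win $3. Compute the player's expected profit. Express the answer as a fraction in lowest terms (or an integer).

$16

E[payout] = (1/4)·3 + (3/4)·31 = 24
Expected profit = 24 − 8 = 16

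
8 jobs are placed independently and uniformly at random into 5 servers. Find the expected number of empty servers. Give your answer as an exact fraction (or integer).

Let Xⱼ=1 if server j is empty. P(Xⱼ=1) = ((5-1)/5)^8 = 65536/390625.
By linearity, E[#empty] = 5·65536/390625 = 65536/78125.

65536/78125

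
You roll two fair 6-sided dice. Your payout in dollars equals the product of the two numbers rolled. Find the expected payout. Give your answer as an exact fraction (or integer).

Distribution of the product of the two numbers rolled: 1 w.p. 1/36, 2 w.p. 1/18, 3 w.p. 1/18, 4 w.p. 1/12, 5 w.p. 1/18, 6 w.p. 1/9, …
E[payout] = (1/36)·1 + (1/18)·2 + (1/18)·3 + (1/12)·4 + (1/18)·5 + (1/9)·6 + (1/18)·8 + (1/36)·9 + (1/18)·10 + (1/9)·12 + (1/18)·15 + (1/36)·16 + (1/18)·18 + (1/18)·20 + (1/18)·24 + (1/36)·25 + (1/18)·30 + (1/36)·36 = 49/4

49/4 dollars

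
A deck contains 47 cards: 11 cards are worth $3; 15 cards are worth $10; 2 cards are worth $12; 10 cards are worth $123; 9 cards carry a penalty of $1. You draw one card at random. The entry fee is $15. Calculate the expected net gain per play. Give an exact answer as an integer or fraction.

E[payout] = (11/47)·3 + (15/47)·10 + (2/47)·12 + (10/47)·123 + (9/47)·(-1) = 1428/47
Expected profit = 1428/47 − 15 = 723/47

723/47 dollars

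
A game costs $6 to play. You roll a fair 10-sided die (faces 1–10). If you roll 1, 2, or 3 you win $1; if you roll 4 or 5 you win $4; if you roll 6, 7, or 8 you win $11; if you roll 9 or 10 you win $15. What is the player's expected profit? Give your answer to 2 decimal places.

E[payout] = (3/10)·1 + (1/5)·4 + (3/10)·11 + (1/5)·15 = 37/5
Expected profit = 37/5 − 6 = 7/5 ≈ $1.40

$1.40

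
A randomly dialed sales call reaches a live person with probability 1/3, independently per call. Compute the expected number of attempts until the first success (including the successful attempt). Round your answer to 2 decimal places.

For a geometric distribution, E[trials] = 1/p = 1/(1/3) = 3.
≈ 3.00

3.00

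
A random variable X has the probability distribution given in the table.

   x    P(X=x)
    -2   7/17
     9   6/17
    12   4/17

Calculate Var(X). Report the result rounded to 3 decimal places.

37.322

E[X] = (7/17)·(-2) + (6/17)·9 + (4/17)·12 = 88/17
E[X²] = (7/17)·4 + (6/17)·81 + (4/17)·144 = 1090/17
Var(X) = 1090/17 − (88/17)² = 10786/289 ≈ 37.322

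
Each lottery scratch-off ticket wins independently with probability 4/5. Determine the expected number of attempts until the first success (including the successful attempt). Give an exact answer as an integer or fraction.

For a geometric distribution, E[trials] = 1/p = 1/(4/5) = 5/4.

5/4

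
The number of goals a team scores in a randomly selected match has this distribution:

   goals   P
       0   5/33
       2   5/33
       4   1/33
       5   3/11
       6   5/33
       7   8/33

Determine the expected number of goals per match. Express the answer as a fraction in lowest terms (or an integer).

145/33

E[X] = (5/33)·0 + (5/33)·2 + (1/33)·4 + (3/11)·5 + (5/33)·6 + (8/33)·7
     = 145/33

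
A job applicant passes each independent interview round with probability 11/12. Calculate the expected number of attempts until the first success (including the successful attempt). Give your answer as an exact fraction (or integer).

12/11

For a geometric distribution, E[trials] = 1/p = 1/(11/12) = 12/11.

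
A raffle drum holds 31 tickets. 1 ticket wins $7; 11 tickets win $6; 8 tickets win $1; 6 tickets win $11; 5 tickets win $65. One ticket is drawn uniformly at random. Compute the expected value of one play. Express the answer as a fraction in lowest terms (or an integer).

472/31 dollars

E[payout] = (1/31)·7 + (11/31)·6 + (8/31)·1 + (6/31)·11 + (5/31)·65 = 472/31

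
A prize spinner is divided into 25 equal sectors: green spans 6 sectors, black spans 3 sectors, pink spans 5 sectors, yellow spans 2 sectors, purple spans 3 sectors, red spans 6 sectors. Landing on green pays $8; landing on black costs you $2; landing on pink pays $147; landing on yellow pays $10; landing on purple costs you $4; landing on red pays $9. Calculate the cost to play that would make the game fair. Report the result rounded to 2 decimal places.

$33.56

E[payout] = (6/25)·8 + (3/25)·(-2) + (5/25)·147 + (2/25)·10 + (3/25)·(-4) + (6/25)·9 = 839/25
Fair fee = E[payout] = 839/25 ≈ $33.56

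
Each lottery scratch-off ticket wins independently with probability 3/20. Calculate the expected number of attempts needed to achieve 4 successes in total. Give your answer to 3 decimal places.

26.667

By linearity (sum of 4 independent geometric waits), E[trials] = 4/p = 4/(3/20) = 80/3.
≈ 26.667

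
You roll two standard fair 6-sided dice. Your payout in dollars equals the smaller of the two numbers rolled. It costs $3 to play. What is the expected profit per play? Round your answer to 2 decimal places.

Distribution of the smaller of the two numbers rolled: 1 w.p. 11/36, 2 w.p. 1/4, 3 w.p. 7/36, 4 w.p. 5/36, 5 w.p. 1/12, 6 w.p. 1/36
E[payout] = (11/36)·1 + (1/4)·2 + (7/36)·3 + (5/36)·4 + (1/12)·5 + (1/36)·6 = 91/36
Expected profit = 91/36 − 3 = -17/36 ≈ -$0.47

-$0.47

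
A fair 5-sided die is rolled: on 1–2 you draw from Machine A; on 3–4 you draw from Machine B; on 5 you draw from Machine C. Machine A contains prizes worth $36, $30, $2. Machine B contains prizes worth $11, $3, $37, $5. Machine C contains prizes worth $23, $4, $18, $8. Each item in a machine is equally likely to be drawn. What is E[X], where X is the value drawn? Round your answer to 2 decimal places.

E[X | Machine A] = (36 + 30 + 2)/3 = 68/3
E[X | Machine B] = (11 + 3 + 37 + 5)/4 = 14
E[X | Machine C] = (23 + 4 + 18 + 8)/4 = 53/4
E[X] = (2/5)·68/3 + (2/5)·14 + (1/5)·53/4 = 1039/60 ≈ 17.32

$17.32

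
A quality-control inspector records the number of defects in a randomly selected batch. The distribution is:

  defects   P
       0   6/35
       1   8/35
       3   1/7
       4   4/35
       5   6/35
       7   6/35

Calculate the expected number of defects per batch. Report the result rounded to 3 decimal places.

3.171

E[X] = (6/35)·0 + (8/35)·1 + (1/7)·3 + (4/35)·4 + (6/35)·5 + (6/35)·7
     = 111/35 ≈ 3.171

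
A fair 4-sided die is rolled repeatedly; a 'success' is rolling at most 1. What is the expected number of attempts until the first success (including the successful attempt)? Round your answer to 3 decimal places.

For a geometric distribution, E[trials] = 1/p = 1/(1/4) = 4.
≈ 4.000

4.000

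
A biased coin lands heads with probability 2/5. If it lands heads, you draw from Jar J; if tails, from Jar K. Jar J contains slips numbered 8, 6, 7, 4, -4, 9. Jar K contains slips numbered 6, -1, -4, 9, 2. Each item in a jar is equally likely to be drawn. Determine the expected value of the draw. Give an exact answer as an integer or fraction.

86/25

E[X | Jar J] = (8 + 6 + 7 + 4 − 4 + 9)/6 = 5
E[X | Jar K] = (6 − 1 − 4 + 9 + 2)/5 = 12/5
E[X] = (2/5)·5 + (3/5)·12/5 = 86/25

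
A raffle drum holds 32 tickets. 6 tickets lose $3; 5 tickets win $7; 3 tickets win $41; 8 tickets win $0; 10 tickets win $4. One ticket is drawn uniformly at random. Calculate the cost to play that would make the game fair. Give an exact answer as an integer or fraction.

45/8 dollars

E[payout] = (6/32)·(-3) + (5/32)·7 + (3/32)·41 + (8/32)·0 + (10/32)·4 = 45/8
Fair fee = E[payout] = 45/8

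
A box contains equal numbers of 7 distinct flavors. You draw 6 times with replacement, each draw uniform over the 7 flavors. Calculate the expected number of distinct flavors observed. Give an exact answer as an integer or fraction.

70993/16807

Let Xⱼ=1 if type j appears at least once. P(Xⱼ=1) = 1 − ((7−1)/7)^6 = 70993/117649.
E[#distinct] = 7·70993/117649 = 70993/16807.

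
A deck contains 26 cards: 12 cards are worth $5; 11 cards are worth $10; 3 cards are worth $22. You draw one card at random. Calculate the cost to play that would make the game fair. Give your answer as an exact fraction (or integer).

118/13 dollars

E[payout] = (12/26)·5 + (11/26)·10 + (3/26)·22 = 118/13
Fair fee = E[payout] = 118/13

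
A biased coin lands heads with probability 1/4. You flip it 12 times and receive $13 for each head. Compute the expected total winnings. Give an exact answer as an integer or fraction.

$39

E[#heads] = 12·1/4 = 3 (linearity over flips).
E[winnings] = 13·3 = 39.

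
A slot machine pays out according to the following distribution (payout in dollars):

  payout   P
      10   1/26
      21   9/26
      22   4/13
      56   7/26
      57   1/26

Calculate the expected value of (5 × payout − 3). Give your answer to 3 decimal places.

E[5x-3] = (1/26)·47 + (9/26)·102 + (4/13)·107 + (7/26)·277 + (1/26)·282
     = 2021/13 ≈ 155.462

155.462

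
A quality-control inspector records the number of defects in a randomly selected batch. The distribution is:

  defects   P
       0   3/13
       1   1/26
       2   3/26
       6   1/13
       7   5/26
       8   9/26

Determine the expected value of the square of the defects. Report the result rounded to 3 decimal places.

34.846

E[X²] = (3/13)·0 + (1/26)·1 + (3/26)·4 + (1/13)·36 + (5/26)·49 + (9/26)·64
     = 453/13 ≈ 34.846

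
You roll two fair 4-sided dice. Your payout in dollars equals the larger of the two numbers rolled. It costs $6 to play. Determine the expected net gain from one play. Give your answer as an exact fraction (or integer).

Distribution of the larger of the two numbers rolled: 1 w.p. 1/16, 2 w.p. 3/16, 3 w.p. 5/16, 4 w.p. 7/16
E[payout] = (1/16)·1 + (3/16)·2 + (5/16)·3 + (7/16)·4 = 25/8
Expected profit = 25/8 − 6 = -23/8

-23/8 dollars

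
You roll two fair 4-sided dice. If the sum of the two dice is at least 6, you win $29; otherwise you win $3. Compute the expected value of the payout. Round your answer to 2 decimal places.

$12.75

E[payout] = (5/8)·3 + (3/8)·29 = 51/4
≈ $12.75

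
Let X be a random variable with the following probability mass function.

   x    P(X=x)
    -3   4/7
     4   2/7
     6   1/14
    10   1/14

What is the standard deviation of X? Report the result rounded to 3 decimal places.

E[X] = 4/7, E[X²] = 136/7
Var(X) = E[X²] − (E[X])² = 136/7 − 16/49 = 936/49
SD(X) = √(936/49) ≈ 4.371

4.371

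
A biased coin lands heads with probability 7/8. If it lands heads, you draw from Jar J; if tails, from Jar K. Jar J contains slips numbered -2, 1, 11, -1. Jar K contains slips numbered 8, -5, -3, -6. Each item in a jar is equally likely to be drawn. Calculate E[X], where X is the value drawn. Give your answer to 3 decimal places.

E[X | Jar J] = (-2 + 1 + 11 − 1)/4 = 9/4
E[X | Jar K] = (8 − 5 − 3 − 6)/4 = -3/2
E[X] = (7/8)·9/4 + (1/8)·(-3/2) = 57/32 ≈ 1.781

1.781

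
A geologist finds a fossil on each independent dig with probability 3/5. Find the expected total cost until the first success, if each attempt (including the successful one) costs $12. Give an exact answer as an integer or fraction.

$20

E[#attempts] = 1/p = 5/3; E[cost] = 12·5/3 = 20.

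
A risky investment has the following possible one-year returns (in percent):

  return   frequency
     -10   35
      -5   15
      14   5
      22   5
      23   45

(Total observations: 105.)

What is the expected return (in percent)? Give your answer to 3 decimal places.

7.524

Total = 105, so P(return=-10) = 35/105, etc.
E[X] = (1/3)·(-10) + (1/7)·(-5) + (1/21)·14 + (1/21)·22 + (3/7)·23
     = 158/21 ≈ 7.524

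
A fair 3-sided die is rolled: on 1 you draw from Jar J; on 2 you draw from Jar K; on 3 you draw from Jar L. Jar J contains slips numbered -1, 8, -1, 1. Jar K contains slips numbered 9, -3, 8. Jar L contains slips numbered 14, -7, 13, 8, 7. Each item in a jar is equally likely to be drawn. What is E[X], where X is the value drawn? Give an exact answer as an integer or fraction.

161/36

E[X | Jar J] = (-1 + 8 − 1 + 1)/4 = 7/4
E[X | Jar K] = (9 − 3 + 8)/3 = 14/3
E[X | Jar L] = (14 − 7 + 13 + 8 + 7)/5 = 7
E[X] = (1/3)·7/4 + (1/3)·14/3 + (1/3)·7 = 161/36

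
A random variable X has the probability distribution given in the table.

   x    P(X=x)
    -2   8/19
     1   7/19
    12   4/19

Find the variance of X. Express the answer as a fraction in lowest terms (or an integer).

E[X] = (8/19)·(-2) + (7/19)·1 + (4/19)·12 = 39/19
E[X²] = (8/19)·4 + (7/19)·1 + (4/19)·144 = 615/19
Var(X) = 615/19 − (39/19)² = 10164/361

10164/361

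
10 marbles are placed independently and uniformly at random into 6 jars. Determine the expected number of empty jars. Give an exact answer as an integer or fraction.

9765625/10077696

Let Xⱼ=1 if jar j is empty. P(Xⱼ=1) = ((6-1)/6)^10 = 9765625/60466176.
By linearity, E[#empty] = 6·9765625/60466176 = 9765625/10077696.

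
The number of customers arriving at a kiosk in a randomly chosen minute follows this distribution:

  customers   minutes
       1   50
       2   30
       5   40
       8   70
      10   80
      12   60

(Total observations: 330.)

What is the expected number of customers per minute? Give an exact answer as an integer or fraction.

Total = 330, so P(customers=1) = 50/330, etc.
E[X] = (5/33)·1 + (1/11)·2 + (4/33)·5 + (7/33)·8 + (8/33)·10 + (2/11)·12
     = 239/33

239/33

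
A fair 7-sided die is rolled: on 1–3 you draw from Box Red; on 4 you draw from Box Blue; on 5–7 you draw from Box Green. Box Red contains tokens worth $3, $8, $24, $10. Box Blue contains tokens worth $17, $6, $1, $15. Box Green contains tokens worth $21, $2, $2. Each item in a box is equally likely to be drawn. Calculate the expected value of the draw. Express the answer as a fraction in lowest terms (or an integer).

137/14 dollars

E[X | Box Red] = (3 + 8 + 24 + 10)/4 = 45/4
E[X | Box Blue] = (17 + 6 + 1 + 15)/4 = 39/4
E[X | Box Green] = (21 + 2 + 2)/3 = 25/3
E[X] = (3/7)·45/4 + (1/7)·39/4 + (3/7)·25/3 = 137/14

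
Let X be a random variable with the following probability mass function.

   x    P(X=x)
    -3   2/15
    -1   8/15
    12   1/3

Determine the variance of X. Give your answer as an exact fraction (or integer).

E[X] = (2/15)·(-3) + (8/15)·(-1) + (1/3)·12 = 46/15
E[X²] = (2/15)·9 + (8/15)·1 + (1/3)·144 = 746/15
Var(X) = 746/15 − (46/15)² = 9074/225

9074/225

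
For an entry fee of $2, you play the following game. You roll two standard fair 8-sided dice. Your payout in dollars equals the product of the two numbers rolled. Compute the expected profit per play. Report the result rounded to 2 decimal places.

$18.25

Distribution of the product of the two numbers rolled: 1 w.p. 1/64, 2 w.p. 1/32, 3 w.p. 1/32, 4 w.p. 3/64, 5 w.p. 1/32, 6 w.p. 1/16, …
E[payout] = (1/64)·1 + (1/32)·2 + (1/32)·3 + (3/64)·4 + (1/32)·5 + (1/16)·6 + (1/32)·7 + (1/16)·8 + (1/64)·9 + (1/32)·10 + (1/16)·12 + (1/32)·14 + (1/32)·15 + (3/64)·16 + (1/32)·18 + (1/32)·20 + (1/32)·21 + (1/16)·24 + (1/64)·25 + (1/32)·28 + (1/32)·30 + (1/32)·32 + (1/32)·35 + (1/64)·36 + (1/32)·40 + (1/32)·42 + (1/32)·48 + (1/64)·49 + (1/32)·56 + (1/64)·64 = 81/4
Expected profit = 81/4 − 2 = 73/4 ≈ $18.25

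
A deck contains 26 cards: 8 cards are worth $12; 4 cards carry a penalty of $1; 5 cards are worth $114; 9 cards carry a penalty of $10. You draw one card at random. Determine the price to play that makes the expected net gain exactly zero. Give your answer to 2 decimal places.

$22.00

E[payout] = (8/26)·12 + (4/26)·(-1) + (5/26)·114 + (9/26)·(-10) = 22
Fair fee = E[payout] = 22 ≈ $22.00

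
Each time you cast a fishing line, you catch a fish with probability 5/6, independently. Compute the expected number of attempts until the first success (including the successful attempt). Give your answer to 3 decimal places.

For a geometric distribution, E[trials] = 1/p = 1/(5/6) = 6/5.
≈ 1.200

1.200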